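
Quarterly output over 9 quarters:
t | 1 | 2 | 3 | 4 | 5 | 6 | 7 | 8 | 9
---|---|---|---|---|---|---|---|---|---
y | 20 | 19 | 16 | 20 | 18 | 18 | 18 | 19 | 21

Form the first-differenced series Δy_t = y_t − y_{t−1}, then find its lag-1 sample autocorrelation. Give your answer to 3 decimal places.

First differences Δy: -1, -3, 4, -2, 0, 0, 1, 2
Mean of differences = 0.1250
Numerator Σ(Δy_t−Δȳ)(Δy_{t+1}−Δȳ) = -15.0156
Denominator Σ(Δy_t−Δȳ)² = 34.8750
r_1(Δy) = -15.0156 / 34.8750 = -0.431

-0.431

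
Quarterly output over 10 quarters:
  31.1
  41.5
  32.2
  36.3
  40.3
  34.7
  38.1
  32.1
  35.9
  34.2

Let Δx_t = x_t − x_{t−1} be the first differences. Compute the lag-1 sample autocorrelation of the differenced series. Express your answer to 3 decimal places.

-0.644

First differences Δx: 10.4, -9.3, 4.1, 4.0, -5.6, 3.4, -6.0, 3.8, -1.7
Mean of differences = 0.3444
Numerator Σ(Δx_t−Δx̄)(Δx_{t+1}−Δx̄) = -207.7398
Denominator Σ(Δx_t−Δx̄)² = 322.6422
r_1(Δx) = -207.7398 / 322.6422 = -0.644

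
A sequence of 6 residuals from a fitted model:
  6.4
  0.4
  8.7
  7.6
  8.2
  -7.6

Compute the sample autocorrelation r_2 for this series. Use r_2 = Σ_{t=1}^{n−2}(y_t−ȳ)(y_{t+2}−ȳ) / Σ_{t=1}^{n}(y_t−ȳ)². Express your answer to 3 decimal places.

-0.113

Mean ȳ = (6.4 + 0.4 + 8.7 + 7.6 + 8.2 − 7.6)/6 = 3.9500
Deviations from mean: 2.4500, -3.5500, 4.7500, 3.6500, 4.2500, -11.5500
Σ(y_t−ȳ)(y_{t+2}−ȳ) = (11.6375) + (-12.9575) + (20.1875) + (-42.1575) = -23.2900
Denominator Σ(y_t−ȳ)² = 205.9550
r_2 = -23.2900 / 205.9550 = -0.113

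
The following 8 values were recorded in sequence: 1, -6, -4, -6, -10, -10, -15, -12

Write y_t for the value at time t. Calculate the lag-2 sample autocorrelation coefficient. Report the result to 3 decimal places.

0.278

Mean ȳ = (1 − 6 − 4 − 6 − 10 − 10 − 15 − 12)/8 = -7.7500
Deviations from mean: 8.7500, 1.7500, 3.7500, 1.7500, -2.2500, -2.2500, -7.2500, -4.2500
Σ(y_t−ȳ)(y_{t+2}−ȳ) = (32.8125) + (3.0625) + (-8.4375) + (-3.9375) + (16.3125) + (9.5625) = 49.3750
Denominator Σ(y_t−ȳ)² = 177.5000
r_2 = 49.3750 / 177.5000 = 0.278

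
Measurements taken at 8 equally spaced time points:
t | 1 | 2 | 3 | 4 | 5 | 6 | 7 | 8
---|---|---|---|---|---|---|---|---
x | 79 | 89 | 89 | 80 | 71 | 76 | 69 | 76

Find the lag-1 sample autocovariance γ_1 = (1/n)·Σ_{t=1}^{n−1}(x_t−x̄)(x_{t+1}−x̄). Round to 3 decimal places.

23.232

Mean x̄ = (79 + 89 + 89 + 80 + 71 + 76 + 69 + 76)/8 = 78.6250
Deviations: 0.3750, 10.3750, 10.3750, 1.3750, -7.6250, -2.6250, -9.6250, -2.6250
Σ_{t=1}^{7}(x_t−x̄)(x_{t+1}−x̄) = 185.8594
γ_1 = 185.8594 / 8 = 23.232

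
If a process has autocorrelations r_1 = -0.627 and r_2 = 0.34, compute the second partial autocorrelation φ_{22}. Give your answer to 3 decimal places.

φ_{22} = (r_2 − r_1²) / (1 − r_1²)
r_1² = (-0.627)² = 0.393129
Numerator = 0.34 − 0.3931 = -0.0531; denominator = 1 − 0.3931 = 0.6069
φ_{22} = -0.0531 / 0.6069 = -0.088

-0.088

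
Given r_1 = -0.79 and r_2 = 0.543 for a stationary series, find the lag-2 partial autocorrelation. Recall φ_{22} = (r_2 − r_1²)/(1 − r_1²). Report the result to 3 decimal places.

-0.216

φ_{22} = (r_2 − r_1²) / (1 − r_1²)
r_1² = (-0.79)² = 0.6241
Numerator = 0.543 − 0.6241 = -0.0811; denominator = 1 − 0.6241 = 0.3759
φ_{22} = -0.0811 / 0.3759 = -0.216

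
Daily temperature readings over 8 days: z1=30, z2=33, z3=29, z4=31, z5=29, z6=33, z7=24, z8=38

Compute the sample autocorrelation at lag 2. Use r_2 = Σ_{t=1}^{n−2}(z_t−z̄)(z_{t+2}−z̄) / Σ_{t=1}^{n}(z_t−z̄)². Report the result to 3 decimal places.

0.294

Mean z̄ = (30 + 33 + 29 + 31 + 29 + 33 + 24 + 38)/8 = 30.8750
Deviations from mean: -0.8750, 2.1250, -1.8750, 0.1250, -1.8750, 2.1250, -6.8750, 7.1250
Σ(z_t−z̄)(z_{t+2}−z̄) = (1.6406) + (0.2656) + (3.5156) + (0.2656) + (12.8906) + (15.1406) = 33.7188
Denominator Σ(z_t−z̄)² = 114.8750
r_2 = 33.7188 / 114.8750 = 0.294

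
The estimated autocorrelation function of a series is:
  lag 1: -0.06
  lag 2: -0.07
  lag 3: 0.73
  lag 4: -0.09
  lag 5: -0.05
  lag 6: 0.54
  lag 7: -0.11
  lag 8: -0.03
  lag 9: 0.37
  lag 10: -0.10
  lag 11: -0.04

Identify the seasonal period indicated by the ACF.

3

The largest autocorrelation is r_3 = 0.73, with weaker echoes at lags 6 (0.54) and 9 (0.37); the remaining lags stay at or below -0.03.
The dominant spike at lag 3 indicates a seasonal period of 3.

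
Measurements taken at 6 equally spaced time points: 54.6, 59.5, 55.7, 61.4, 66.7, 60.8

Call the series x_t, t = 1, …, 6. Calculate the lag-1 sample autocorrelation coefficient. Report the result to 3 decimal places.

Mean x̄ = (54.6 + 59.5 + 55.7 + 61.4 + 66.7 + 60.8)/6 = 59.7833
Σ(x_t−x̄)(x_{t+1}−x̄) = (1.4686) + (1.1569) + (-6.6014) + (11.1819) + (7.0319) = 14.2381
Denominator Σ(x_t−x̄)² = 95.1083
r_1 = 14.2381 / 95.1083 = 0.150

0.150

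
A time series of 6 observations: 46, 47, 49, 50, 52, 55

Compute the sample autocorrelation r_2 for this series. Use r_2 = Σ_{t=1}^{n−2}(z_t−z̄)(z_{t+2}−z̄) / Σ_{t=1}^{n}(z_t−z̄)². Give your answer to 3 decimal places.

0.032

Mean z̄ = (46 + 47 + 49 + 50 + 52 + 55)/6 = 49.8333
Deviations from mean: -3.8333, -2.8333, -0.8333, 0.1667, 2.1667, 5.1667
Σ(z_t−z̄)(z_{t+2}−z̄) = (3.1944) + (-0.4722) + (-1.8056) + (0.8611) = 1.7778
Denominator Σ(z_t−z̄)² = 54.8333
r_2 = 1.7778 / 54.8333 = 0.032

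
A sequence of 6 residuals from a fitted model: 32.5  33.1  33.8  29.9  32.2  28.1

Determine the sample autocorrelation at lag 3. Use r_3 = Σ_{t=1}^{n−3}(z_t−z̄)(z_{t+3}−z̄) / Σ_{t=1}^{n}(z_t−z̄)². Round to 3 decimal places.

Mean z̄ = (32.5 + 33.1 + 33.8 + 29.9 + 32.2 + 28.1)/6 = 31.6000
Σ(z_t−z̄)(z_{t+3}−z̄) = (-1.5300) + (0.9000) + (-7.7000) = -8.3300
Denominator Σ(z_t−z̄)² = 23.4000
r_3 = -8.3300 / 23.4000 = -0.356

-0.356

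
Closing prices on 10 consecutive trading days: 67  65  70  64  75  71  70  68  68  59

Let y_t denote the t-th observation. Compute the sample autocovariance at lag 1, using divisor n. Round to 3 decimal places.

-0.999

Mean ȳ = (67 + 65 + 70 + 64 + 75 + 71 + 70 + 68 + 68 + 59)/10 = 67.7000
Σ_{t=1}^{9}(y_t−ȳ)(y_{t+1}−ȳ) = -9.9900
γ_1 = -9.9900 / 10 = -0.999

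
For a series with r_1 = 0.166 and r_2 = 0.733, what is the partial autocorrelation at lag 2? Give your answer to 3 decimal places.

φ_{22} = (r_2 − r_1²) / (1 − r_1²)
r_1² = (0.166)² = 0.027556
Numerator = 0.733 − 0.0276 = 0.7054; denominator = 1 − 0.0276 = 0.9724
φ_{22} = 0.7054 / 0.9724 = 0.725

0.725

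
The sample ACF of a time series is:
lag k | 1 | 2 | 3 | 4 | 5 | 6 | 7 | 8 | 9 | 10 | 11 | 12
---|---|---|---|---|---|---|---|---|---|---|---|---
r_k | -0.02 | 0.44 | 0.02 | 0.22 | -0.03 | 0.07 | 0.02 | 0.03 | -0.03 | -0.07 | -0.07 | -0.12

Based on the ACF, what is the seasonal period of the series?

The largest autocorrelation is r_2 = 0.44, with a weaker echo at lag 4 (0.22); the remaining lags stay at or below 0.07.
The dominant spike at lag 2 indicates a seasonal period of 2.

2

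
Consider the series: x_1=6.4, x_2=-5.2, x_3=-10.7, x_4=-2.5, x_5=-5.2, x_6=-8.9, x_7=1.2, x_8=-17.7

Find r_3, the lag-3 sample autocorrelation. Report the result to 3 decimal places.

Mean x̄ = (6.4 − 5.2 − 10.7 − 2.5 − 5.2 − 8.9 + 1.2 − 17.7)/8 = -5.3250
Σ(x_t−x̄)(x_{t+3}−x̄) = (33.1231) + (0.0156) + (19.2156) + (18.4331) + (-1.5469) = 69.2406
Denominator Σ(x_t−x̄)² = 382.8750
r_3 = 69.2406 / 382.8750 = 0.181

0.181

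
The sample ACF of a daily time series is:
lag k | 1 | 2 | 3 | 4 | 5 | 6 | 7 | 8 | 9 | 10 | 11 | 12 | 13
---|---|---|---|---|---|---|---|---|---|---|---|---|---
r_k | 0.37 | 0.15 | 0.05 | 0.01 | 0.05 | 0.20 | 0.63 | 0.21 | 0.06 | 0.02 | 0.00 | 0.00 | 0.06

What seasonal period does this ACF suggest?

7

The largest autocorrelation is r_7 = 0.63; the remaining lags stay at or below 0.37. The elevated value at lag 1 (0.37), dropping to 0.15 at lag 2, reflects decaying short-term dependence rather than seasonality.
The dominant spike at lag 7 indicates a seasonal period of 7.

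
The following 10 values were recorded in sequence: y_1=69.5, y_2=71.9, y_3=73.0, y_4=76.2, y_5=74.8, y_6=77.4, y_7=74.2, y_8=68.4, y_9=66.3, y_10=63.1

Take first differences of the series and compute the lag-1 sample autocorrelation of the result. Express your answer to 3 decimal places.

First differences Δy: 2.4, 1.1, 3.2, -1.4, 2.6, -3.2, -5.8, -2.1, -3.2
Mean of differences = -0.7111
Numerator Σ(Δy_t−Δȳ)(Δy_{t+1}−Δȳ) = 22.6921
Denominator Σ(Δy_t−Δȳ)² = 79.9089
r_1(Δy) = 22.6921 / 79.9089 = 0.284

0.284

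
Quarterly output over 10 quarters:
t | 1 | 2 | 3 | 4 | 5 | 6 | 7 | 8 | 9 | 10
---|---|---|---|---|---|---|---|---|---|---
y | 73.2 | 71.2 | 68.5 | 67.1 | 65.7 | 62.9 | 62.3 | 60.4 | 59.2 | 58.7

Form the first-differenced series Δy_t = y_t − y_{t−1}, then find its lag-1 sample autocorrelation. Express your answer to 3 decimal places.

-0.219

First differences Δy: -2.0, -2.7, -1.4, -1.4, -2.8, -0.6, -1.9, -1.2, -0.5
Mean of differences = -1.6111
Numerator Σ(Δy_t−Δȳ)(Δy_{t+1}−Δȳ) = -1.1690
Denominator Σ(Δy_t−Δȳ)² = 5.3489
r_1(Δy) = -1.1690 / 5.3489 = -0.219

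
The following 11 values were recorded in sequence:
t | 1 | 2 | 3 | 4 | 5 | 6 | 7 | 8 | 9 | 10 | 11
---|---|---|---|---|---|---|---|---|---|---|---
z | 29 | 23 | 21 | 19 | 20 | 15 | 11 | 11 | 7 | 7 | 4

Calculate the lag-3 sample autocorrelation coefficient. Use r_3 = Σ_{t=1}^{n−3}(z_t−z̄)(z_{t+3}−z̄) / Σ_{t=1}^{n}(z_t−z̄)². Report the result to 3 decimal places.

Mean z̄ = (29 + 23 + 21 + 19 + 20 + 15 + 11 + 11 + 7 + 7 + 4)/11 = 15.1818
Numerator Σ_{t=1}^{8}(z_t−z̄)(z_{t+3}−z̄) = 135.7190
Denominator Σ(z_t−z̄)² = 617.6364
r_3 = 135.7190 / 617.6364 = 0.220

0.220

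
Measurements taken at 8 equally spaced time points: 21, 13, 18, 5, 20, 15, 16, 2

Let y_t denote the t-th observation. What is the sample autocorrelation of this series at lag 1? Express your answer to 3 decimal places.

-0.351

Mean ȳ = (21 + 13 + 18 + 5 + 20 + 15 + 16 + 2)/8 = 13.7500
Σ(y_t−ȳ)(y_{t+1}−ȳ) = (-5.4375) + (-3.1875) + (-37.1875) + (-54.6875) + (7.8125) + (2.8125) + (-26.4375) = -116.3125
Denominator Σ(y_t−ȳ)² = 331.5000
r_1 = -116.3125 / 331.5000 = -0.351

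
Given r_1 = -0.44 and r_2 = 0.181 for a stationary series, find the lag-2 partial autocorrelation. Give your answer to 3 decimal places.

-0.016

φ_{22} = (r_2 − r_1²) / (1 − r_1²)
r_1² = (-0.44)² = 0.1936
Numerator = 0.181 − 0.1936 = -0.0126; denominator = 1 − 0.1936 = 0.8064
φ_{22} = -0.0126 / 0.8064 = -0.016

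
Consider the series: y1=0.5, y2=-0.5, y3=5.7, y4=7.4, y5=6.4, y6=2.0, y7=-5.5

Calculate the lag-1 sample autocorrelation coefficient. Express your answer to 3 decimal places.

Mean ȳ = (0.5 − 0.5 + 5.7 + 7.4 + 6.4 + 2.0 − 5.5)/7 = 2.2857
Deviations from mean: -1.7857, -2.7857, 3.4143, 5.1143, 4.1143, -0.2857, -7.7857
Numerator Σ_{t=1}^{6}(y_t−ȳ)(y_{t+1}−ȳ) = 35.0155
Denominator Σ(y_t−ȳ)² = 126.3886
r_1 = 35.0155 / 126.3886 = 0.277

0.277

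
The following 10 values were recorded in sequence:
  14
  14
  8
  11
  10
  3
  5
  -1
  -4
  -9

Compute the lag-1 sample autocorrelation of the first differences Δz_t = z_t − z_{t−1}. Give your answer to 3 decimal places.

-0.540

First differences Δz: 0, -6, 3, -1, -7, 2, -6, -3, -5
Mean of differences = -2.5556
Numerator Σ(Δz_t−Δz̄)(Δz_{t+1}−Δz̄) = -59.5309
Denominator Σ(Δz_t−Δz̄)² = 110.2222
r_1(Δz) = -59.5309 / 110.2222 = -0.540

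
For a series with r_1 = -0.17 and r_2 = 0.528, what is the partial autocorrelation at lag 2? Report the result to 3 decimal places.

0.514

φ_{22} = (r_2 − r_1²) / (1 − r_1²)
r_1² = (-0.17)² = 0.0289
Numerator = 0.528 − 0.0289 = 0.4991; denominator = 1 − 0.0289 = 0.9711
φ_{22} = 0.4991 / 0.9711 = 0.514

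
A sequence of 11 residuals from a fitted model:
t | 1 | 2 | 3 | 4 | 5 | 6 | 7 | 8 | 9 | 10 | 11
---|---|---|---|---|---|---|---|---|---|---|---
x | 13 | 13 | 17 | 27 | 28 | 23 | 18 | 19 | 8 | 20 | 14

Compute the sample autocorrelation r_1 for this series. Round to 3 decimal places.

0.320

Mean x̄ = (13 + 13 + 17 + 27 + 28 + 23 + 18 + 19 + 8 + 20 + 14)/11 = 18.1818
Numerator Σ_{t=1}^{10}(x_t−x̄)(x_{t+1}−x̄) = 120.9669
Denominator Σ(x_t−x̄)² = 377.6364
r_1 = 120.9669 / 377.6364 = 0.320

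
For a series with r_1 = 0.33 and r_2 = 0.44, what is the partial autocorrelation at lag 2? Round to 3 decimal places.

φ_{22} = (r_2 − r_1²) / (1 − r_1²)
r_1² = (0.33)² = 0.1089
Numerator = 0.44 − 0.1089 = 0.3311; denominator = 1 − 0.1089 = 0.8911
φ_{22} = 0.3311 / 0.8911 = 0.372

0.372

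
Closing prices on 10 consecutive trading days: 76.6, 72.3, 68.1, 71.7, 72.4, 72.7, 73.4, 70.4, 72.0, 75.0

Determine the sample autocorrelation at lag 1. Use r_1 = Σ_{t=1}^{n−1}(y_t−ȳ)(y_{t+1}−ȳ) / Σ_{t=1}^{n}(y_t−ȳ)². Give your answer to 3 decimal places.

0.030

Mean ȳ = (76.6 + 72.3 + 68.1 + 71.7 + 72.4 + 72.7 + 73.4 + 70.4 + 72.0 + 75.0)/10 = 72.4600
Numerator Σ_{t=1}^{9}(y_t−ȳ)(y_{t+1}−ȳ) = 1.4484
Denominator Σ(y_t−ȳ)² = 48.6040
r_1 = 1.4484 / 48.6040 = 0.030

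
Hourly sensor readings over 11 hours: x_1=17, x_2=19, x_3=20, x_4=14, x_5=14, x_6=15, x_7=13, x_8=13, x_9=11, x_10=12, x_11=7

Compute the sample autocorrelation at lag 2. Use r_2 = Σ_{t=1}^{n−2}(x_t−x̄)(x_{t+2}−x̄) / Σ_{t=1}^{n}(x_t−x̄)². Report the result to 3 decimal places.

0.317

Mean x̄ = (17 + 19 + 20 + 14 + 14 + 15 + 13 + 13 + 11 + 12 + 7)/11 = 14.0909
Numerator Σ_{t=1}^{9}(x_t−x̄)(x_{t+2}−x̄) = 42.8017
Denominator Σ(x_t−x̄)² = 134.9091
r_2 = 42.8017 / 134.9091 = 0.317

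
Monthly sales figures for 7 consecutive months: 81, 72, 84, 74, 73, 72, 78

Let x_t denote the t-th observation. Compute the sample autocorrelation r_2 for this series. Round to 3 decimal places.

0.182

Mean x̄ = (81 + 72 + 84 + 74 + 73 + 72 + 78)/7 = 76.2857
Deviations from mean: 4.7143, -4.2857, 7.7143, -2.2857, -3.2857, -4.2857, 1.7143
Numerator Σ_{t=1}^{5}(x_t−x̄)(x_{t+2}−x̄) = 24.9796
Denominator Σ(x_t−x̄)² = 137.4286
r_2 = 24.9796 / 137.4286 = 0.182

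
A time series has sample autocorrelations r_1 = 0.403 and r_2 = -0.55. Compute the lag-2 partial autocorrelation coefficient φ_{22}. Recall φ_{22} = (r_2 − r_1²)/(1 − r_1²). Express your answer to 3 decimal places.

φ_{22} = (r_2 − r_1²) / (1 − r_1²)
r_1² = (0.403)² = 0.162409
Numerator = -0.55 − 0.1624 = -0.7124; denominator = 1 − 0.1624 = 0.8376
φ_{22} = -0.7124 / 0.8376 = -0.851

-0.851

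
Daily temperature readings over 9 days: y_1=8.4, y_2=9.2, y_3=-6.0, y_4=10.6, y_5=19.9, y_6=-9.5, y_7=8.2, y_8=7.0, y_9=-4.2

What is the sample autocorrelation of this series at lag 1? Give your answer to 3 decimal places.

-0.398

Mean ȳ = (8.4 + 9.2 − 6.0 + 10.6 + 19.9 − 9.5 + 8.2 + 7.0 − 4.2)/9 = 4.8444
Numerator Σ_{t=1}^{8}(y_t−ȳ)(y_{t+1}−ȳ) = -283.8698
Denominator Σ(y_t−ȳ)² = 712.4822
r_1 = -283.8698 / 712.4822 = -0.398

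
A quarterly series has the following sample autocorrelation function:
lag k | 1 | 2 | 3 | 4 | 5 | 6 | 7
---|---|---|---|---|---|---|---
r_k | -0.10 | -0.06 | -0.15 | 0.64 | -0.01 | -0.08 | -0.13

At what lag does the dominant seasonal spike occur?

The largest autocorrelation is r_4 = 0.64; the remaining lags stay at or below -0.01.
The dominant spike at lag 4 indicates a seasonal period of 4.

4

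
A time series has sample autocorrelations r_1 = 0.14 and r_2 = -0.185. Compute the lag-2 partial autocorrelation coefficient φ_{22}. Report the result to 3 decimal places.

φ_{22} = (r_2 − r_1²) / (1 − r_1²)
r_1² = (0.14)² = 0.0196
Numerator = -0.185 − 0.0196 = -0.2046; denominator = 1 − 0.0196 = 0.9804
φ_{22} = -0.2046 / 0.9804 = -0.209

-0.209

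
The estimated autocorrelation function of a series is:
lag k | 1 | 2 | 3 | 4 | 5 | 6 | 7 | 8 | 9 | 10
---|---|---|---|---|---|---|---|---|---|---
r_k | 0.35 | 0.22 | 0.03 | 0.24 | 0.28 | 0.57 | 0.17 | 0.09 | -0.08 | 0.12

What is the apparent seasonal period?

6

The largest autocorrelation is r_6 = 0.57; the remaining lags stay at or below 0.35. The elevated value at lag 1 (0.35), dropping to 0.22 at lag 2, reflects decaying short-term dependence rather than seasonality.
The dominant spike at lag 6 indicates a seasonal period of 6.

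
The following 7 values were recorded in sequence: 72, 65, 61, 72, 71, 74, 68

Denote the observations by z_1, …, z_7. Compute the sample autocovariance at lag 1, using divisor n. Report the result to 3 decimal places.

1.000

Mean z̄ = (72 + 65 + 61 + 72 + 71 + 74 + 68)/7 = 69.0000
Deviations: 3.0000, -4.0000, -8.0000, 3.0000, 2.0000, 5.0000, -1.0000
Σ_{t=1}^{6}(z_t−z̄)(z_{t+1}−z̄) = 7.0000
γ_1 = 7.0000 / 7 = 1.000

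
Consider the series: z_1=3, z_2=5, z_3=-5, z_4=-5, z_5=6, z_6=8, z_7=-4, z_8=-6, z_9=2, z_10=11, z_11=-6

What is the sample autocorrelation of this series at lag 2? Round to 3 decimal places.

Mean z̄ = (3 + 5 − 5 − 5 + 6 + 8 − 4 − 6 + 2 + 11 − 6)/11 = 0.8182
Numerator Σ_{t=1}^{9}(z_t−z̄)(z_{t+2}−z̄) = -266.0661
Denominator Σ(z_t−z̄)² = 389.6364
r_2 = -266.0661 / 389.6364 = -0.683

-0.683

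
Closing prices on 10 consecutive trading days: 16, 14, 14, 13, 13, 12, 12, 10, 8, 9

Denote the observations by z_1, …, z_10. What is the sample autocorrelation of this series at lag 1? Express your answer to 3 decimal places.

Mean z̄ = (16 + 14 + 14 + 13 + 13 + 12 + 12 + 10 + 8 + 9)/10 = 12.1000
Numerator Σ_{t=1}^{9}(z_t−z̄)(z_{t+1}−z̄) = 34.9900
Denominator Σ(z_t−z̄)² = 54.9000
r_1 = 34.9900 / 54.9000 = 0.637

0.637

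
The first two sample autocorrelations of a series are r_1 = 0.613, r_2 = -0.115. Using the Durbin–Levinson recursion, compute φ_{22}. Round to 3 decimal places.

-0.786

φ_{22} = (r_2 − r_1²) / (1 − r_1²)
r_1² = (0.613)² = 0.375769
Numerator = -0.115 − 0.3758 = -0.4908; denominator = 1 − 0.3758 = 0.6242
φ_{22} = -0.4908 / 0.6242 = -0.786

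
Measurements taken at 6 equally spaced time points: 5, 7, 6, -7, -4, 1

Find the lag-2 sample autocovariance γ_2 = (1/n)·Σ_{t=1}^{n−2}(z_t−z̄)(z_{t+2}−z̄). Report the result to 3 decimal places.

Mean z̄ = (5 + 7 + 6 − 7 − 4 + 1)/6 = 1.3333
Deviations: 3.6667, 5.6667, 4.6667, -8.3333, -5.3333, -0.3333
Σ_{t=1}^{4}(z_t−z̄)(z_{t+2}−z̄) = -52.2222
γ_2 = -52.2222 / 6 = -8.704

-8.704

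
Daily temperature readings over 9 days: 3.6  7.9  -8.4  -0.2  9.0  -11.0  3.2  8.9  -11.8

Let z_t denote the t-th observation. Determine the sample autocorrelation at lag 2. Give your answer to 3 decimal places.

Mean z̄ = (3.6 + 7.9 − 8.4 − 0.2 + 9.0 − 11.0 + 3.2 + 8.9 − 11.8)/9 = 0.1333
Numerator Σ_{t=1}^{7}(z_t−z̄)(z_{t+2}−z̄) = -211.1289
Denominator Σ(z_t−z̄)² = 576.5000
r_2 = -211.1289 / 576.5000 = -0.366

-0.366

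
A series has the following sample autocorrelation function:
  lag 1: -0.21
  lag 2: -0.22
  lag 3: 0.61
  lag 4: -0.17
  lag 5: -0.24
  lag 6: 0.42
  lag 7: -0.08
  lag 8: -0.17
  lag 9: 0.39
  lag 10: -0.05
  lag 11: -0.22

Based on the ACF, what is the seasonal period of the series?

The largest autocorrelation is r_3 = 0.61, with weaker echoes at lags 6 (0.42) and 9 (0.39); the remaining lags stay at or below -0.05.
The dominant spike at lag 3 indicates a seasonal period of 3.

3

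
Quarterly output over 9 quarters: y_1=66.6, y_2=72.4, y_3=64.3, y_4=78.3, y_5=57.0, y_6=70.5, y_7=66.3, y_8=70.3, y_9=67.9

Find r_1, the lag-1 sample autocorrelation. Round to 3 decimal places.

-0.761

Mean ȳ = (66.6 + 72.4 + 64.3 + 78.3 + 57.0 + 70.5 + 66.3 + 70.3 + 67.9)/9 = 68.1778
Numerator Σ_{t=1}^{8}(y_t−ȳ)(y_{t+1}−ȳ) = -210.3227
Denominator Σ(y_t−ȳ)² = 276.2556
r_1 = -210.3227 / 276.2556 = -0.761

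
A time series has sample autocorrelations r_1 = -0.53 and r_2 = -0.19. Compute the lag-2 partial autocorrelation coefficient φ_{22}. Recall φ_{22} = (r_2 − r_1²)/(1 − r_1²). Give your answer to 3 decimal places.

φ_{22} = (r_2 − r_1²) / (1 − r_1²)
r_1² = (-0.53)² = 0.2809
Numerator = -0.19 − 0.2809 = -0.4709; denominator = 1 − 0.2809 = 0.7191
φ_{22} = -0.4709 / 0.7191 = -0.655

-0.655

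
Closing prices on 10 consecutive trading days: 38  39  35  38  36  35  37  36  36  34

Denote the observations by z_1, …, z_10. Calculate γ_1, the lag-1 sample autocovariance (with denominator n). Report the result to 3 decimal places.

Mean z̄ = (38 + 39 + 35 + 38 + 36 + 35 + 37 + 36 + 36 + 34)/10 = 36.4000
Σ_{t=1}^{9}(z_t−z̄)(z_{t+1}−z̄) = -1.7600
γ_1 = -1.7600 / 10 = -0.176

-0.176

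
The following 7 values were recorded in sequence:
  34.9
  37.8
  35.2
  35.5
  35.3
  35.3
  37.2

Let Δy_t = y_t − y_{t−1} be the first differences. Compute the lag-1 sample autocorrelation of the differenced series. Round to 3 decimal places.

First differences Δy: 2.9, -2.6, 0.3, -0.2, 0.0, 1.9
Mean of differences = 0.3833
Numerator Σ(Δy_t−Δȳ)(Δy_{t+1}−Δȳ) = -7.5686
Denominator Σ(Δy_t−Δȳ)² = 18.0283
r_1(Δy) = -7.5686 / 18.0283 = -0.420

-0.420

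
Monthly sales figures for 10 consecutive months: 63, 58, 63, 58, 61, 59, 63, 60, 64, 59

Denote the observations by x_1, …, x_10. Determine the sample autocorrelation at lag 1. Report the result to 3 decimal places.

-0.703

Mean x̄ = (63 + 58 + 63 + 58 + 61 + 59 + 63 + 60 + 64 + 59)/10 = 60.8000
Numerator Σ_{t=1}^{9}(x_t−x̄)(x_{t+1}−x̄) = -33.4400
Denominator Σ(x_t−x̄)² = 47.6000
r_1 = -33.4400 / 47.6000 = -0.703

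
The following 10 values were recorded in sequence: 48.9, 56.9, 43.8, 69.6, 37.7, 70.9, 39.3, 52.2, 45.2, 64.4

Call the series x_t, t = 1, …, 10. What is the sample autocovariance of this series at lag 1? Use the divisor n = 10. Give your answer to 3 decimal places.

Mean x̄ = (48.9 + 56.9 + 43.8 + 69.6 + 37.7 + 70.9 + 39.3 + 52.2 + 45.2 + 64.4)/10 = 52.8900
Σ_{t=1}^{9}(x_t−x̄)(x_{t+1}−x̄) = -1050.3261
γ_1 = -1050.3261 / 10 = -105.033

-105.033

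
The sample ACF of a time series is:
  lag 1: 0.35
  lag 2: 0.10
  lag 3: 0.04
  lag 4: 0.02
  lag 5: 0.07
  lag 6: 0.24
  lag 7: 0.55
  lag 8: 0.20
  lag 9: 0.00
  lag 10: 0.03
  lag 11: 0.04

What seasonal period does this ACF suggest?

The largest autocorrelation is r_7 = 0.55; the remaining lags stay at or below 0.35. The elevated value at lag 1 (0.35), dropping to 0.10 at lag 2, reflects decaying short-term dependence rather than seasonality.
The dominant spike at lag 7 indicates a seasonal period of 7.

7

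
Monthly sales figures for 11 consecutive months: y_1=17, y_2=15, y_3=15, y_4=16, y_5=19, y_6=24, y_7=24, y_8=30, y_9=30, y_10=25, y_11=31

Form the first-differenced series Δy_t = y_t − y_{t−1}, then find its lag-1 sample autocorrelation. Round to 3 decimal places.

-0.240

First differences Δy: -2, 0, 1, 3, 5, 0, 6, 0, -5, 6
Mean of differences = 1.4000
Numerator Σ(Δy_t−Δȳ)(Δy_{t+1}−Δȳ) = -27.9600
Denominator Σ(Δy_t−Δȳ)² = 116.4000
r_1(Δy) = -27.9600 / 116.4000 = -0.240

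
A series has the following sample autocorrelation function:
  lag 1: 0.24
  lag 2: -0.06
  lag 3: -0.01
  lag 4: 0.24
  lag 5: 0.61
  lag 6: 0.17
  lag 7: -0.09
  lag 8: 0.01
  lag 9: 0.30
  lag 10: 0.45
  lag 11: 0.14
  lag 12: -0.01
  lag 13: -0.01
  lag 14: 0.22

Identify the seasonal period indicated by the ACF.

5

The largest autocorrelation is r_5 = 0.61, with a weaker echo at lag 10 (0.45); the remaining lags stay at or below 0.30.
The dominant spike at lag 5 indicates a seasonal period of 5.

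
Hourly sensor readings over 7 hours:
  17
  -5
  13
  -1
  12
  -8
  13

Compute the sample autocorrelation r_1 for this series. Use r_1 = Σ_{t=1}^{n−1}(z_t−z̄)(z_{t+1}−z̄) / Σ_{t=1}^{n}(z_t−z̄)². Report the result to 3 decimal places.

Mean z̄ = (17 − 5 + 13 − 1 + 12 − 8 + 13)/7 = 5.8571
Deviations from mean: 11.1429, -10.8571, 7.1429, -6.8571, 6.1429, -13.8571, 7.1429
Numerator Σ_{t=1}^{6}(z_t−z̄)(z_{t+1}−z̄) = -473.7347
Denominator Σ(z_t−z̄)² = 620.8571
r_1 = -473.7347 / 620.8571 = -0.763

-0.763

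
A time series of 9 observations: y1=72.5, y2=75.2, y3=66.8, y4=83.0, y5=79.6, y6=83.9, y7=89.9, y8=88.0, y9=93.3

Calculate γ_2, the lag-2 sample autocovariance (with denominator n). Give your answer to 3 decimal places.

Mean ȳ = (72.5 + 75.2 + 66.8 + 83.0 + 79.6 + 83.9 + 89.9 + 88.0 + 93.3)/9 = 81.3556
Σ_{t=1}^{7}(y_t−ȳ)(y_{t+2}−ȳ) = 252.4772
γ_2 = 252.4772 / 9 = 28.053

28.053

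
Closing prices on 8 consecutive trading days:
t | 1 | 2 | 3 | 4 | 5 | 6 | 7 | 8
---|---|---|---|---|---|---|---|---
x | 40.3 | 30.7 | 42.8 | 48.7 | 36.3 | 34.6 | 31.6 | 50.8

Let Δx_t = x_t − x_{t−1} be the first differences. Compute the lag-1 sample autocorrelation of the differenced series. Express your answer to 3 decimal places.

First differences Δx: -9.6, 12.1, 5.9, -12.4, -1.7, -3.0, 19.2
Mean of differences = 1.5000
Numerator Σ(Δx_t−Δx̄)(Δx_{t+1}−Δx̄) = -152.9500
Denominator Σ(Δx_t−Δx̄)² = 791.9200
r_1(Δx) = -152.9500 / 791.9200 = -0.193

-0.193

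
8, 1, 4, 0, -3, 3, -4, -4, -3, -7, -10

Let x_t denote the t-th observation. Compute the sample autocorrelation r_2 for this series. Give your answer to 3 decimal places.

0.286

Mean x̄ = (8 + 1 + 4 + 0 − 3 + 3 − 4 − 4 − 3 − 7 − 10)/11 = -1.3636
Numerator Σ_{t=1}^{9}(x_t−x̄)(x_{t+2}−x̄) = 76.7355
Denominator Σ(x_t−x̄)² = 268.5455
r_2 = 76.7355 / 268.5455 = 0.286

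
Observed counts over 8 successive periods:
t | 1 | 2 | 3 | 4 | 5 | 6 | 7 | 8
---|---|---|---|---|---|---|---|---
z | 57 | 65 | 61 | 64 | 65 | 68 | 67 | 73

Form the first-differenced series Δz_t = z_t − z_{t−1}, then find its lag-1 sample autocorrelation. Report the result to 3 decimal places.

-0.571

First differences Δz: 8, -4, 3, 1, 3, -1, 6
Mean of differences = 2.2857
Numerator Σ(Δz_t−Δz̄)(Δz_{t+1}−Δz̄) = -56.7959
Denominator Σ(Δz_t−Δz̄)² = 99.4286
r_1(Δz) = -56.7959 / 99.4286 = -0.571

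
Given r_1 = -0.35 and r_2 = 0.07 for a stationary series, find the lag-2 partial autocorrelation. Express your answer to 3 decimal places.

φ_{22} = (r_2 − r_1²) / (1 − r_1²)
r_1² = (-0.35)² = 0.1225
Numerator = 0.07 − 0.1225 = -0.0525; denominator = 1 − 0.1225 = 0.8775
φ_{22} = -0.0525 / 0.8775 = -0.060

-0.060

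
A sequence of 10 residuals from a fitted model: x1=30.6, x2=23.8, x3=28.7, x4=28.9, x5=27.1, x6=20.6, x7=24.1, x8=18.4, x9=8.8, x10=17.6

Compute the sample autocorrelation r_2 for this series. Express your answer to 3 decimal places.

0.208

Mean x̄ = (30.6 + 23.8 + 28.7 + 28.9 + 27.1 + 20.6 + 24.1 + 18.4 + 8.8 + 17.6)/10 = 22.8600
Numerator Σ_{t=1}^{8}(x_t−x̄)(x_{t+2}−x̄) = 83.3528
Denominator Σ(x_t−x̄)² = 401.2440
r_2 = 83.3528 / 401.2440 = 0.208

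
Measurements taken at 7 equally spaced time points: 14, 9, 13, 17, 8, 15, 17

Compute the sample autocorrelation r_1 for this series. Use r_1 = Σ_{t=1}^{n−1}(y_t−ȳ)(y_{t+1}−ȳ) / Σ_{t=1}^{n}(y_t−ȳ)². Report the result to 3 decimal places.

Mean ȳ = (14 + 9 + 13 + 17 + 8 + 15 + 17)/7 = 13.2857
Deviations from mean: 0.7143, -4.2857, -0.2857, 3.7143, -5.2857, 1.7143, 3.7143
Numerator Σ_{t=1}^{6}(y_t−ȳ)(y_{t+1}−ȳ) = -25.2245
Denominator Σ(y_t−ȳ)² = 77.4286
r_1 = -25.2245 / 77.4286 = -0.326

-0.326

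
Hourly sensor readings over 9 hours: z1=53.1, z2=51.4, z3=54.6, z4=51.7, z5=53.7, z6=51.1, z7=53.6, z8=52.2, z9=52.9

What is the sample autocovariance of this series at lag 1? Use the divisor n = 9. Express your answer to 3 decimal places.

-1.053

Mean z̄ = (53.1 + 51.4 + 54.6 + 51.7 + 53.7 + 51.1 + 53.6 + 52.2 + 52.9)/9 = 52.7000
Σ_{t=1}^{8}(z_t−z̄)(z_{t+1}−z̄) = -9.4800
γ_1 = -9.4800 / 9 = -1.053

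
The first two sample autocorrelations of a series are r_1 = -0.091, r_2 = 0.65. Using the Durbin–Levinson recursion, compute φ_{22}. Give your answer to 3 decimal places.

0.647

φ_{22} = (r_2 − r_1²) / (1 − r_1²)
r_1² = (-0.091)² = 0.008281
Numerator = 0.65 − 0.0083 = 0.6417; denominator = 1 − 0.0083 = 0.9917
φ_{22} = 0.6417 / 0.9917 = 0.647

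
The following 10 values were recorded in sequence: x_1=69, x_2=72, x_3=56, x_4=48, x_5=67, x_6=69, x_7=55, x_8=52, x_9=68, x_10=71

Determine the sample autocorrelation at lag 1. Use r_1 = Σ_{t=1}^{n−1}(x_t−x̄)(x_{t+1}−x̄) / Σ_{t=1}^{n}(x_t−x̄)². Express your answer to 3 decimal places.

Mean x̄ = (69 + 72 + 56 + 48 + 67 + 69 + 55 + 52 + 68 + 71)/10 = 62.7000
Numerator Σ_{t=1}^{9}(x_t−x̄)(x_{t+1}−x̄) = 79.8100
Denominator Σ(x_t−x̄)² = 716.1000
r_1 = 79.8100 / 716.1000 = 0.111

0.111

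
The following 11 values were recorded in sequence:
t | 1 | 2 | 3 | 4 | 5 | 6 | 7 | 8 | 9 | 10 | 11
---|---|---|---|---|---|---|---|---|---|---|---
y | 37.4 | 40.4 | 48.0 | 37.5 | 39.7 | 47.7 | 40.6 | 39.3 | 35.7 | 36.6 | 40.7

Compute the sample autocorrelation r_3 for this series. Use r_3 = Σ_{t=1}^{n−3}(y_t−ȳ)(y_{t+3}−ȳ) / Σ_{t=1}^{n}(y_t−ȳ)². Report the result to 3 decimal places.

0.175

Mean ȳ = (37.4 + 40.4 + 48.0 + 37.5 + 39.7 + 47.7 + 40.6 + 39.3 + 35.7 + 36.6 + 40.7)/11 = 40.3273
Numerator Σ_{t=1}^{8}(y_t−ȳ)(y_{t+3}−ȳ) = 29.1578
Denominator Σ(y_t−ȳ)² = 166.7618
r_3 = 29.1578 / 166.7618 = 0.175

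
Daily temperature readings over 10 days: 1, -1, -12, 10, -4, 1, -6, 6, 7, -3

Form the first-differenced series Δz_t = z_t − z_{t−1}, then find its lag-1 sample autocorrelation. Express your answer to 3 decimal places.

-0.634

First differences Δz: -2, -11, 22, -14, 5, -7, 12, 1, -10
Mean of differences = -0.4444
Numerator Σ(Δz_t−Δz̄)(Δz_{t+1}−Δz̄) = -711.6420
Denominator Σ(Δz_t−Δz̄)² = 1122.2222
r_1(Δz) = -711.6420 / 1122.2222 = -0.634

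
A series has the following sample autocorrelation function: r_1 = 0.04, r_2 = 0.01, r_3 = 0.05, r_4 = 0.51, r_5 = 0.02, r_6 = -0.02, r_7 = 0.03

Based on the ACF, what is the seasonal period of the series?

4

The largest autocorrelation is r_4 = 0.51; the remaining lags stay at or below 0.05.
The dominant spike at lag 4 indicates a seasonal period of 4.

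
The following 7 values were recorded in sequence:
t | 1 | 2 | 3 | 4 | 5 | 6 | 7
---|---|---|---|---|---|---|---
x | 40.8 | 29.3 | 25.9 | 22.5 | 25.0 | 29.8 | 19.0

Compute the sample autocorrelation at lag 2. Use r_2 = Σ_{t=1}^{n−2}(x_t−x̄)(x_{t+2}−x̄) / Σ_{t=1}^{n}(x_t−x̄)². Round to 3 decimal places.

-0.058

Mean x̄ = (40.8 + 29.3 + 25.9 + 22.5 + 25.0 + 29.8 + 19.0)/7 = 27.4714
Numerator Σ_{t=1}^{5}(x_t−x̄)(x_{t+2}−x̄) = -16.7916
Denominator Σ(x_t−x̄)² = 291.4743
r_2 = -16.7916 / 291.4743 = -0.058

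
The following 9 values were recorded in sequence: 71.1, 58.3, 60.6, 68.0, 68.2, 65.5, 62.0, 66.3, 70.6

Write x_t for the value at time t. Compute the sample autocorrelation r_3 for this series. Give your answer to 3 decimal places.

-0.080

Mean x̄ = (71.1 + 58.3 + 60.6 + 68.0 + 68.2 + 65.5 + 62.0 + 66.3 + 70.6)/9 = 65.6222
Numerator Σ_{t=1}^{6}(x_t−x̄)(x_{t+3}−x̄) = -12.7104
Denominator Σ(x_t−x̄)² = 159.5156
r_3 = -12.7104 / 159.5156 = -0.080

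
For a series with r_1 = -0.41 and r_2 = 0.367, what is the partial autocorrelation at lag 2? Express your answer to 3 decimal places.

φ_{22} = (r_2 − r_1²) / (1 − r_1²)
r_1² = (-0.41)² = 0.1681
Numerator = 0.367 − 0.1681 = 0.1989; denominator = 1 − 0.1681 = 0.8319
φ_{22} = 0.1989 / 0.8319 = 0.239

0.239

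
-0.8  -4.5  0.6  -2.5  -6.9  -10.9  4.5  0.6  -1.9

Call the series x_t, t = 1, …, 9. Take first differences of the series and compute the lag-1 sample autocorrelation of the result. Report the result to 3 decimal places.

-0.334

First differences Δx: -3.7, 5.1, -3.1, -4.4, -4.0, 15.4, -3.9, -2.5
Mean of differences = -0.1375
Numerator Σ(Δx_t−Δx̄)(Δx_{t+1}−Δx̄) = -114.6677
Denominator Σ(Δx_t−Δx̄)² = 343.1388
r_1(Δx) = -114.6677 / 343.1388 = -0.334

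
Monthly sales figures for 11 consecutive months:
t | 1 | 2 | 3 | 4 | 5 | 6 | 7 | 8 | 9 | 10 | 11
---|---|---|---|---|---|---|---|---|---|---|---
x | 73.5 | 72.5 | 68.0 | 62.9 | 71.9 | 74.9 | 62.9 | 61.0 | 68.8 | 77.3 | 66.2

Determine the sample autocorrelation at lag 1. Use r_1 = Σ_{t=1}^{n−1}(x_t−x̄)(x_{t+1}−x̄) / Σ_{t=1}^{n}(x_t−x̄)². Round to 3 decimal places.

0.025

Mean x̄ = (73.5 + 72.5 + 68.0 + 62.9 + 71.9 + 74.9 + 62.9 + 61.0 + 68.8 + 77.3 + 66.2)/11 = 69.0818
Numerator Σ_{t=1}^{10}(x_t−x̄)(x_{t+1}−x̄) = 7.3388
Denominator Σ(x_t−x̄)² = 291.8364
r_1 = 7.3388 / 291.8364 = 0.025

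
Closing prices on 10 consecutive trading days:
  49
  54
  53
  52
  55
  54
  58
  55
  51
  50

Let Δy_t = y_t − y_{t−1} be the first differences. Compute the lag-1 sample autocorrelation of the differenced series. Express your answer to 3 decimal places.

First differences Δy: 5, -1, -1, 3, -1, 4, -3, -4, -1
Mean of differences = 0.1111
Numerator Σ(Δy_t−Δȳ)(Δy_{t+1}−Δȳ) = -9.6790
Denominator Σ(Δy_t−Δȳ)² = 78.8889
r_1(Δy) = -9.6790 / 78.8889 = -0.123

-0.123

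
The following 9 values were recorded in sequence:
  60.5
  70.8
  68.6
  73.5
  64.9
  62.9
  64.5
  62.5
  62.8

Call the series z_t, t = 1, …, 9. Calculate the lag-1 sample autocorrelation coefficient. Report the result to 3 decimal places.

0.157

Mean z̄ = (60.5 + 70.8 + 68.6 + 73.5 + 64.9 + 62.9 + 64.5 + 62.5 + 62.8)/9 = 65.6667
Numerator Σ_{t=1}^{8}(z_t−z̄)(z_{t+1}−z̄) = 23.6289
Denominator Σ(z_t−z̄)² = 150.8600
r_1 = 23.6289 / 150.8600 = 0.157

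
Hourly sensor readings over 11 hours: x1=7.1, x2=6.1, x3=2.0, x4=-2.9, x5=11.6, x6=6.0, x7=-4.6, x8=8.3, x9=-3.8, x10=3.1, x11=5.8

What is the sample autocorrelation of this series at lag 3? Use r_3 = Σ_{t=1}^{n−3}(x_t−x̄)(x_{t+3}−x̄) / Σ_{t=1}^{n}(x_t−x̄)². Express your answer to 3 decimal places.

0.287

Mean x̄ = (7.1 + 6.1 + 2.0 − 2.9 + 11.6 + 6.0 − 4.6 + 8.3 − 3.8 + 3.1 + 5.8)/11 = 3.5182
Numerator Σ_{t=1}^{8}(x_t−x̄)(x_{t+3}−x̄) = 81.0026
Denominator Σ(x_t−x̄)² = 282.1764
r_3 = 81.0026 / 282.1764 = 0.287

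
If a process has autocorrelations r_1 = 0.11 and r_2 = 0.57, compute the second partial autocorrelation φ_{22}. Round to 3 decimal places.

0.565

φ_{22} = (r_2 − r_1²) / (1 − r_1²)
r_1² = (0.11)² = 0.0121
Numerator = 0.57 − 0.0121 = 0.5579; denominator = 1 − 0.0121 = 0.9879
φ_{22} = 0.5579 / 0.9879 = 0.565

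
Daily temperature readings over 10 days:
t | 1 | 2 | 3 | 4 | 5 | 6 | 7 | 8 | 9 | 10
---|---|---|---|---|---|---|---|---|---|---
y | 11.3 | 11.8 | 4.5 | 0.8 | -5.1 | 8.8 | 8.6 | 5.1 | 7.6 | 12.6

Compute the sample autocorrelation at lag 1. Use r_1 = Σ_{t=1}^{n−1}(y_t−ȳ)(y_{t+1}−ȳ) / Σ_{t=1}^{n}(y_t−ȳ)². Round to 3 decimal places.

0.271

Mean ȳ = (11.3 + 11.8 + 4.5 + 0.8 − 5.1 + 8.8 + 8.6 + 5.1 + 7.6 + 12.6)/10 = 6.6000
Numerator Σ_{t=1}^{9}(y_t−ȳ)(y_{t+1}−ȳ) = 73.7200
Denominator Σ(y_t−ȳ)² = 272.1600
r_1 = 73.7200 / 272.1600 = 0.271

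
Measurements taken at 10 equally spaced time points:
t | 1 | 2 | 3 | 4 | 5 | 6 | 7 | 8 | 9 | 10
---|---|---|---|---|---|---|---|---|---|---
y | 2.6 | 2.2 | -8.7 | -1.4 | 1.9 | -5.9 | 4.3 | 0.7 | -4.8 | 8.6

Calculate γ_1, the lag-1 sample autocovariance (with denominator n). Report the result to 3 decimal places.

Mean ȳ = (2.6 + 2.2 − 8.7 − 1.4 + 1.9 − 5.9 + 4.3 + 0.7 − 4.8 + 8.6)/10 = -0.0500
Σ_{t=1}^{9}(y_t−ȳ)(y_{t+1}−ȳ) = -82.6975
γ_1 = -82.6975 / 10 = -8.270

-8.270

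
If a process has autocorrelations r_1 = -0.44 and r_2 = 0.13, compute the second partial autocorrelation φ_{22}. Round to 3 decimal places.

φ_{22} = (r_2 − r_1²) / (1 − r_1²)
r_1² = (-0.44)² = 0.1936
Numerator = 0.13 − 0.1936 = -0.0636; denominator = 1 − 0.1936 = 0.8064
φ_{22} = -0.0636 / 0.8064 = -0.079

-0.079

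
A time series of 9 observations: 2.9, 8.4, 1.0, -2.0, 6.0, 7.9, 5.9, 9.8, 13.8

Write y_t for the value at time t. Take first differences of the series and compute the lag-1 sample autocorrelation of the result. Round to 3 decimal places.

-0.149

First differences Δy: 5.5, -7.4, -3.0, 8.0, 1.9, -2.0, 3.9, 4.0
Mean of differences = 1.3625
Numerator Σ(Δy_t−Δȳ)(Δy_{t+1}−Δȳ) = -27.0639
Denominator Σ(Δy_t−Δȳ)² = 181.9788
r_1(Δy) = -27.0639 / 181.9788 = -0.149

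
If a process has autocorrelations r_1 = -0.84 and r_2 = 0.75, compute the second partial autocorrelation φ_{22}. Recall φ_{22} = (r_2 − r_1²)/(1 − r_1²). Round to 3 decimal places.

φ_{22} = (r_2 − r_1²) / (1 − r_1²)
r_1² = (-0.84)² = 0.7056
Numerator = 0.75 − 0.7056 = 0.0444; denominator = 1 − 0.7056 = 0.2944
φ_{22} = 0.0444 / 0.2944 = 0.151

0.151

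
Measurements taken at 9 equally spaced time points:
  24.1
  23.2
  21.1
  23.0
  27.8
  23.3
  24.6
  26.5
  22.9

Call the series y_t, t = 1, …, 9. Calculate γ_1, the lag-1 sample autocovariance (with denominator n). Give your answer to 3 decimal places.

-0.342

Mean ȳ = (24.1 + 23.2 + 21.1 + 23.0 + 27.8 + 23.3 + 24.6 + 26.5 + 22.9)/9 = 24.0556
Σ_{t=1}^{8}(y_t−ȳ)(y_{t+1}−ȳ) = -3.0764
γ_1 = -3.0764 / 9 = -0.342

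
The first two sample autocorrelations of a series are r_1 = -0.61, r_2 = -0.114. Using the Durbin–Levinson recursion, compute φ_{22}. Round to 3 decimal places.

φ_{22} = (r_2 − r_1²) / (1 − r_1²)
r_1² = (-0.61)² = 0.3721
Numerator = -0.114 − 0.3721 = -0.4861; denominator = 1 − 0.3721 = 0.6279
φ_{22} = -0.4861 / 0.6279 = -0.774

-0.774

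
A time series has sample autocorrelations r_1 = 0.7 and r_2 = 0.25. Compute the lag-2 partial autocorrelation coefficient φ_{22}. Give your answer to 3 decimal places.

φ_{22} = (r_2 − r_1²) / (1 − r_1²)
r_1² = (0.7)² = 0.49
Numerator = 0.25 − 0.4900 = -0.2400; denominator = 1 − 0.4900 = 0.5100
φ_{22} = -0.2400 / 0.5100 = -0.471

-0.471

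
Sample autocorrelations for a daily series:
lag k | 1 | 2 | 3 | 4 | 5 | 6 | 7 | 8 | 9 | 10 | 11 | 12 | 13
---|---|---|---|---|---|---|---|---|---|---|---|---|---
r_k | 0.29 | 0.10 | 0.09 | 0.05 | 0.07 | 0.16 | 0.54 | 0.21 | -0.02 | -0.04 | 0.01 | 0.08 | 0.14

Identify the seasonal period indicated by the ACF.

7

The largest autocorrelation is r_7 = 0.54; the remaining lags stay at or below 0.29. The elevated value at lag 1 (0.29), dropping to 0.10 at lag 2, reflects decaying short-term dependence rather than seasonality.
The dominant spike at lag 7 indicates a seasonal period of 7.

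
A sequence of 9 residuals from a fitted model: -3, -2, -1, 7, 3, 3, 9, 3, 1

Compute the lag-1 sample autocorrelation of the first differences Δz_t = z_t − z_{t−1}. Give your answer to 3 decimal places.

-0.319

First differences Δz: 1, 1, 8, -4, 0, 6, -6, -2
Mean of differences = 0.5000
Numerator Σ(Δz_t−Δz̄)(Δz_{t+1}−Δz̄) = -49.7500
Denominator Σ(Δz_t−Δz̄)² = 156.0000
r_1(Δz) = -49.7500 / 156.0000 = -0.319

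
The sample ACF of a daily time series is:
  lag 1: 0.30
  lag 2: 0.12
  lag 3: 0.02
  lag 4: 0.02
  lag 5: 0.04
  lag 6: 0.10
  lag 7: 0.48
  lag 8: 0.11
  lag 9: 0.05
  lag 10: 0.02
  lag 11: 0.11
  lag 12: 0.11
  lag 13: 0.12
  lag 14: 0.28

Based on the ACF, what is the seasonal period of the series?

7

The largest autocorrelation is r_7 = 0.48; the remaining lags stay at or below 0.30. The elevated value at lag 1 (0.30), dropping to 0.12 at lag 2, reflects decaying short-term dependence rather than seasonality.
The dominant spike at lag 7 indicates a seasonal period of 7.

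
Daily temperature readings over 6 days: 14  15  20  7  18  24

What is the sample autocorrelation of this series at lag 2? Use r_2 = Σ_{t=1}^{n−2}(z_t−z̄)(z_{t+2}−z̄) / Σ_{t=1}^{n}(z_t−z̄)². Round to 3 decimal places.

-0.364

Mean z̄ = (14 + 15 + 20 + 7 + 18 + 24)/6 = 16.3333
Σ(z_t−z̄)(z_{t+2}−z̄) = (-8.5556) + (12.4444) + (6.1111) + (-71.5556) = -61.5556
Denominator Σ(z_t−z̄)² = 169.3333
r_2 = -61.5556 / 169.3333 = -0.364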